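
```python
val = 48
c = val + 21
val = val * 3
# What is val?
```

Trace:
`val = 48` → val = 48
`c = val + 21` → c = 69
`val = val * 3` → val = 144
So val = 144

Answer: 144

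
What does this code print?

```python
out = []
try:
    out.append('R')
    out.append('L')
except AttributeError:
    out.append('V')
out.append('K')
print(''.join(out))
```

Execution trace: 'R' (try body) → 'L' (try body, no exception) → 'K' (after the try/except). Output: RLK

Answer: RLK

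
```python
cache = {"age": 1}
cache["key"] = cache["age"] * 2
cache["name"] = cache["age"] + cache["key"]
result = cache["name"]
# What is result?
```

Trace:
`cache = {"age": 1}` → cache = {'age': 1}
`cache["key"] = cache["age"] * 2` → cache = {'age': 1, 'key': 2}
`cache["name"] = cache["age"] + cache["key"]` → cache = {'age': 1, 'key': 2, 'name': 3}
`result = cache["name"]` → result = 3
So result = 3

Answer: 3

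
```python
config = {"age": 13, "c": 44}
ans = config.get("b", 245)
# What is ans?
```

Trace:
`config = {"age": 13, "c": 44}` → config = {'age': 13, 'c': 44}
`ans = config.get("b", 245)` → ans = 245
So ans = 245

Answer: 245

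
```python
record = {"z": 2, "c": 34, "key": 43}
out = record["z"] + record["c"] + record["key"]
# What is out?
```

Trace:
`record = {"z": 2, "c": 34, "key": 43}` → record = {'z': 2, 'c': 34, 'key': 43}
`out = record["z"] + record["c"] + record["key"]` → out = 79
So out = 79

Answer: 79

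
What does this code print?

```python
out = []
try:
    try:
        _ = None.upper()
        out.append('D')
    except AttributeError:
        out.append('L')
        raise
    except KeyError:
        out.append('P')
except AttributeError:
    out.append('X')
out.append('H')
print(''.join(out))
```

Execution trace: 'L' (inner except AttributeError) → 'X' (outer except AttributeError) → 'H' (after the try/except). Output: LXH

Answer: LXH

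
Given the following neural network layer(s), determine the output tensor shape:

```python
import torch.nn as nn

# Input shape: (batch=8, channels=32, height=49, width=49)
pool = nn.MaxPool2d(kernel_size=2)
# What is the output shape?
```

Input: (8, 32, 49, 49) -> Output: (8, 32, 24, 24)

Answer: (8, 32, 24, 24)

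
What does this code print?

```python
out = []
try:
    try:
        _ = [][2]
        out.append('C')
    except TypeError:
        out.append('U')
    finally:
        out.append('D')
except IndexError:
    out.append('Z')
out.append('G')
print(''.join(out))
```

Execution trace: 'D' (finally) → 'Z' (outer except IndexError) → 'G' (after the try/except). Output: DZG

Answer: DZG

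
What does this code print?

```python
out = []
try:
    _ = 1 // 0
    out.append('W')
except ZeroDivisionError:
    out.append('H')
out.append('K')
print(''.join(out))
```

Execution trace: 'H' (except ZeroDivisionError) → 'K' (after the try/except). Output: HK

Answer: HK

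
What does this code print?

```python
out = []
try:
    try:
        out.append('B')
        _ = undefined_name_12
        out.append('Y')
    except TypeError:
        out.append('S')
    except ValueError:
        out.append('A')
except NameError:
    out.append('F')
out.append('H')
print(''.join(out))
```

Execution trace: 'B' (try body) → 'F' (outer except NameError) → 'H' (after the try/except). Output: BFH

Answer: BFH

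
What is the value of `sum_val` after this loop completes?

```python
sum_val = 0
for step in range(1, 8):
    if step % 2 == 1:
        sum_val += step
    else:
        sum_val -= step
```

Add odd, subtract even
`sum_val` takes the values: 0 → 1 → -1 → 2 → -2 → 3 → -3 → 4

Answer: 4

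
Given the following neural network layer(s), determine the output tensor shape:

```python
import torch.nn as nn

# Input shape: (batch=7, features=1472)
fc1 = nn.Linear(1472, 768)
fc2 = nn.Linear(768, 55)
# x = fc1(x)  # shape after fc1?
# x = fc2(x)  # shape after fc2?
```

Input: (7, 1472) -> after fc1: (7, 768) -> Output: (7, 55)

Answer: (7, 55)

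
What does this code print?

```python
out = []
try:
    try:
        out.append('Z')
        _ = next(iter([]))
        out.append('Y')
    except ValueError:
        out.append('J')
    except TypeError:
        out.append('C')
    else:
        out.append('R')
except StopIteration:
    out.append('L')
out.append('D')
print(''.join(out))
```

Execution trace: 'Z' (try body) → 'L' (outer except StopIteration) → 'D' (after the try/except). Output: ZLD

Answer: ZLD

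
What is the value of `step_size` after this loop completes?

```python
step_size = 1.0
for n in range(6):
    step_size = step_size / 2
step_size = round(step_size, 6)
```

Halving LR 6 times: 1 / 2^6
`step_size` takes the values: 1.0 → 0.5 → 0.25 → 0.125 → 0.0625 → 0.03125 → 0.015625

Answer: 0.015625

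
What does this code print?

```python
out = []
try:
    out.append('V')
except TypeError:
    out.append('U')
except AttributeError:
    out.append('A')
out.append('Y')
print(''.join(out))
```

Execution trace: 'V' (try body, no exception) → 'Y' (after the try/except). Output: VY

Answer: VY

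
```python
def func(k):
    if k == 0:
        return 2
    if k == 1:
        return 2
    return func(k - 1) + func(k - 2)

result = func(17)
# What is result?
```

Build up from base cases: func(0)=2, func(1)=2, func(2)=4, func(3)=6, func(4)=10, func(5)=16, func(6)=26, ..., func(17)=5168

Answer: 5168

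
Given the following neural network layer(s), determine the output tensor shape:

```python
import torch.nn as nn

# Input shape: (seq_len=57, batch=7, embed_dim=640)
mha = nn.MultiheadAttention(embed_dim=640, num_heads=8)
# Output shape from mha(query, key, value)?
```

Input: (57, 7, 640) -> Output: (57, 7, 640)

Answer: (57, 7, 640)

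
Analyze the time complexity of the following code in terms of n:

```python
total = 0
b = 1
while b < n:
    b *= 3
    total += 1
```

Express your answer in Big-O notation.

Each loop level contributes: log n. Multiplying the contributions gives O(log n).

Answer: O(log n)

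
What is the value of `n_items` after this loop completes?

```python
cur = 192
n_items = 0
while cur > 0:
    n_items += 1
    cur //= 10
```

Count digits by repeated division by 10
`n_items` takes the values: 0 → 1 → 2 → 3

Answer: 3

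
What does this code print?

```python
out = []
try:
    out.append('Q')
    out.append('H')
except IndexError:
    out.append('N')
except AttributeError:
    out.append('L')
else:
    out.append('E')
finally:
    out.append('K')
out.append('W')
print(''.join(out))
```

Execution trace: 'Q' (try body) → 'H' (try body, no exception) → 'E' (else) → 'K' (finally) → 'W' (after the try/except). Output: QHEKW

Answer: QHEKW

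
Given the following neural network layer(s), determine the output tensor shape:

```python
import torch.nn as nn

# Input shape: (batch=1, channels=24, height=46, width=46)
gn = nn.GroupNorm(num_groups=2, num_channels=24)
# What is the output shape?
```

Input: (1, 24, 46, 46) -> Output: (1, 24, 46, 46)

Answer: (1, 24, 46, 46)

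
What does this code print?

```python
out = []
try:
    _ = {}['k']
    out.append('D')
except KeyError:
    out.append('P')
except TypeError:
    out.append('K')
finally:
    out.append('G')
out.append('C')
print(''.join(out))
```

Execution trace: 'P' (except KeyError) → 'G' (finally) → 'C' (after the try/except). Output: PGC

Answer: PGC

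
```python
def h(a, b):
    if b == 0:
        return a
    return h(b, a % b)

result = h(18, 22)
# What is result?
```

h(18, 22) -> h(22, 18) -> h(18, 4) -> h(4, 2) -> h(2, 0) -> 2

Answer: 2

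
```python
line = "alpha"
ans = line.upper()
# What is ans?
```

Trace:
`line = "alpha"` → line = 'alpha'
`ans = line.upper()` → ans = 'ALPHA'
So ans = 'ALPHA'

Answer: 'ALPHA'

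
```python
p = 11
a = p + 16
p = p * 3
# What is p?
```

Trace:
`p = 11` → p = 11
`a = p + 16` → a = 27
`p = p * 3` → p = 33
So p = 33

Answer: 33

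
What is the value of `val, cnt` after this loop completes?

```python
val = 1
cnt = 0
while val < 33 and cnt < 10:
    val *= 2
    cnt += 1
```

Double until >= 33 or 10 iterations
`val, cnt` takes the values: (1, 0) → (2, 0) → (2, 1) → (4, 1) → (4, 2) → (8, 2) → (8, 3) → (16, 3) → (16, 4) → (32, 4) → (32, 5) → (64, 5) → (64, 6)

Answer: 64, 6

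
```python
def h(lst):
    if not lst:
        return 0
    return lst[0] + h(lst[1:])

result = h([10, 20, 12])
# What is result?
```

10 + 20 + 12 + 0 = 42

Answer: 42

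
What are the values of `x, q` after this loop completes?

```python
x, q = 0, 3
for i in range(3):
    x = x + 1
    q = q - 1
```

x goes 0→3, q goes 3→0
`x, q` takes the values: (0, 3) → (1, 3) → (1, 2) → (2, 2) → (2, 1) → (3, 1) → (3, 0)

Answer: 3, 0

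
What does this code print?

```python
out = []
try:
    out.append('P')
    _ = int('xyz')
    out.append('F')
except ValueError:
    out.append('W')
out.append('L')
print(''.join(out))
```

Execution trace: 'P' (try body) → 'W' (except ValueError) → 'L' (after the try/except). Output: PWL

Answer: PWL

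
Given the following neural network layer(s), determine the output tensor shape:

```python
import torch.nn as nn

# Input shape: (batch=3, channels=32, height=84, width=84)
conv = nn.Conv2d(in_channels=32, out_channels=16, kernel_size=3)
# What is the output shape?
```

Input: (3, 32, 84, 84) -> Output: (3, 16, 82, 82)

Answer: (3, 16, 82, 82)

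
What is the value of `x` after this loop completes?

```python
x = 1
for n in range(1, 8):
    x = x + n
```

Start at 1, add 1 through 7
`x` takes the values: 1 → 2 → 4 → 7 → 11 → 16 → 22 → 29

Answer: 29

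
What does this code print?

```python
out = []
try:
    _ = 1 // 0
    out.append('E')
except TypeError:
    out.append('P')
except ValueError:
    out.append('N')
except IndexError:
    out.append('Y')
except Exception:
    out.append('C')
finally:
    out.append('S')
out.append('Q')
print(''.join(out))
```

Execution trace: 'C' (except Exception) → 'S' (finally) → 'Q' (after the try/except). Output: CSQ

Answer: CSQ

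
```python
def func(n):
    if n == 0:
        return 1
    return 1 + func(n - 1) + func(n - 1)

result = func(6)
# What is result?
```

func(n) = 1 + 2·func(n-1), func(0)=1. Closed form: (1+1)·2^6 - 1 = 127.

Answer: 127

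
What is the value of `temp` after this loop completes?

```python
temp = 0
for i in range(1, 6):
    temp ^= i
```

XOR of 1 to 5
`temp` takes the values: 0 → 1 → 3 → 0 → 4 → 1

Answer: 1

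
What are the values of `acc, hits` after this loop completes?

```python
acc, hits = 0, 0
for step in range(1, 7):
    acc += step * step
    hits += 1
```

Sum of squares and count
`acc, hits` takes the values: (0, 0) → (1, 0) → (1, 1) → (5, 1) → (5, 2) → (14, 2) → (14, 3) → (30, 3) → (30, 4) → (55, 4) → (55, 5) → (91, 5) → (91, 6)

Answer: 91, 6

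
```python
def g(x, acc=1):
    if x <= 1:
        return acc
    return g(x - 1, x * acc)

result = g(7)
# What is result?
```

Accumulator trace (n, acc): (7, 1) -> (6, 7) -> (5, 42) -> (4, 210) -> (3, 840) -> (2, 2520) -> (1, 5040) -> return 5040

Answer: 5040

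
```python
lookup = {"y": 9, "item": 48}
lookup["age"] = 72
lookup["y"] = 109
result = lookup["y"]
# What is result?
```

Trace:
`lookup = {"y": 9, "item": 48}` → lookup = {'y': 9, 'item': 48}
`lookup["age"] = 72` → lookup = {'y': 9, 'item': 48, 'age': 72}
`lookup["y"] = 109` → lookup = {'y': 109, 'item': 48, 'age': 72}
`result = lookup["y"]` → result = 109
So result = 109

Answer: 109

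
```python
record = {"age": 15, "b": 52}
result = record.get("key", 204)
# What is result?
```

Trace:
`record = {"age": 15, "b": 52}` → record = {'age': 15, 'b': 52}
`result = record.get("key", 204)` → result = 204
So result = 204

Answer: 204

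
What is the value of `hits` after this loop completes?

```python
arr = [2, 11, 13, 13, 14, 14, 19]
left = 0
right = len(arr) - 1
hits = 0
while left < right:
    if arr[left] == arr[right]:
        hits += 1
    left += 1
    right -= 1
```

Count matching pairs from ends
`hits` takes the values: 0

Answer: 0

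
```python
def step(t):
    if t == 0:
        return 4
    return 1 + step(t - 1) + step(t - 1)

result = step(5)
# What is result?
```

step(t) = 1 + 2·step(t-1), step(0)=4. Closed form: (4+1)·2^5 - 1 = 159.

Answer: 159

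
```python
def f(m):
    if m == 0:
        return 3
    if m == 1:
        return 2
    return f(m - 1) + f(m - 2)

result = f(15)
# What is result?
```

Build up from base cases: f(0)=3, f(1)=2, f(2)=5, f(3)=7, f(4)=12, f(5)=19, f(6)=31, ..., f(15)=2351

Answer: 2351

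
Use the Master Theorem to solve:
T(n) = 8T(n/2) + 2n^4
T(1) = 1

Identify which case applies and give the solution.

a=8, b=2, f(n)=2n^4. log_2(8) = 3. Since c=4 > 3 and the regularity condition holds (8(n/2)^4 = (8/2^4)n^4 with 8/2^4 < 1), Case 3 applies: T(n) = Θ(f(n)) = O(n^4).

Answer: O(n^4) - Case 3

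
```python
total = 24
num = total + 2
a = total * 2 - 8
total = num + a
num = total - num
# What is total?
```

Trace:
`total = 24` → total = 24
`num = total + 2` → num = 26
`a = total * 2 - 8` → a = 40
`total = num + a` → total = 66
`num = total - num` → num = 40
So total = 66

Answer: 66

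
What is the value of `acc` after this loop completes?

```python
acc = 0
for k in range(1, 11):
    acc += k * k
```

Sum of squares 1² to 10² = 385
`acc` takes the values: 0 → 1 → 5 → 14 → 30 → 55 → 91 → 140 → 204 → 285 → 385

Answer: 385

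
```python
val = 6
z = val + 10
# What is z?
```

Trace:
`val = 6` → val = 6
`z = val + 10` → z = 16
So z = 16

Answer: 16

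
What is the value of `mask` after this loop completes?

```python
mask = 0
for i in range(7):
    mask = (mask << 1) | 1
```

Build 7 consecutive 1-bits: 0b1111111
`mask` takes the values: 0 → 1 → 3 → 7 → 15 → 31 → 63 → 127

Answer: 127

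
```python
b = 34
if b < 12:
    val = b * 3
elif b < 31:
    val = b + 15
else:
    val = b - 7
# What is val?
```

Trace:
`b = 34` → b = 34
`if b < 12: ...` → b < 12 is False, b < 31 is False, take else branch → val = 27
So val = 27

Answer: 27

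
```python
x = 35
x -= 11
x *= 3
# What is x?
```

Trace:
`x = 35` → x = 35
`x -= 11` → x = 24
`x *= 3` → x = 72
So x = 72

Answer: 72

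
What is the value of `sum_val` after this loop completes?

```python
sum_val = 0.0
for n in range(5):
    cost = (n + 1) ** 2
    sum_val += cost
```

Sum of squared losses 1² + 2² + ... + 5²
`sum_val` takes the values: 0.0 → 1.0 → 5.0 → 14.0 → 30.0 → 55.0

Answer: 55.0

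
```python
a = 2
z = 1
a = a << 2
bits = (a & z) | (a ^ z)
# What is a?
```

Trace:
`a = 2` → a = 2
`z = 1` → z = 1
`a = a << 2` → a = 8
`bits = (a & z) | (a ^ z)` → bits = 9
So a = 8

Answer: 8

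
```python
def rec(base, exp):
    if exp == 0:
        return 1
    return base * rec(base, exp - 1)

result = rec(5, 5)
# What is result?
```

rec(5, 5) = 5 * 5 * 5 * 5 * 5 = 3125

Answer: 3125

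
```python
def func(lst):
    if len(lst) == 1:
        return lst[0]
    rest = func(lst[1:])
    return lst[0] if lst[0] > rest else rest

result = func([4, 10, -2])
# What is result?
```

Recursive max over [4, 10, -2] = 10

Answer: 10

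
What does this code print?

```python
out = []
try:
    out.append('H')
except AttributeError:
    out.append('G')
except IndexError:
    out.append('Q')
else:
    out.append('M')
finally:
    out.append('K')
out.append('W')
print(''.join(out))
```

Execution trace: 'H' (try body, no exception) → 'M' (else) → 'K' (finally) → 'W' (after the try/except). Output: HMKW

Answer: HMKW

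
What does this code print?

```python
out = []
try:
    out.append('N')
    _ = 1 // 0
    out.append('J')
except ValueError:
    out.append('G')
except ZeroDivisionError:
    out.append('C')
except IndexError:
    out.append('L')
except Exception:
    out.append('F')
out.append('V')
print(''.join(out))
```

Execution trace: 'N' (try body) → 'C' (except ZeroDivisionError) → 'V' (after the try/except). Output: NCV

Answer: NCV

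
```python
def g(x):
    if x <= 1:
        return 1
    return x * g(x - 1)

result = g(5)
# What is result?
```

g(5) = 5 * 4 * 3 * 2 * 1 = 120

Answer: 120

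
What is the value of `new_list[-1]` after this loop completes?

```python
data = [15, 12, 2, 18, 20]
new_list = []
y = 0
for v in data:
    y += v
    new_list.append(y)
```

Cumulative sum ends at 67
`new_list` takes the values: [] → [15] → [15, 27] → [15, 27, 29] → [15, 27, 29, 47] → [15, 27, 29, 47, 67]
So `new_list[-1]` = 67

Answer: 67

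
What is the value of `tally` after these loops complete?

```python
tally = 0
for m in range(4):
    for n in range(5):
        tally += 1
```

4 * 5 = 20
`tally` takes the values: 0 → 1 → 2 → 3 → 4 → 5 → 6 → 7 → 8 → 9 → 10 → 11 → 12 → 13 → 14 → 15 → 16 → 17 → 18 → 19 → 20

Answer: 20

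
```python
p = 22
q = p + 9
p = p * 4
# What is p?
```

Trace:
`p = 22` → p = 22
`q = p + 9` → q = 31
`p = p * 4` → p = 88
So p = 88

Answer: 88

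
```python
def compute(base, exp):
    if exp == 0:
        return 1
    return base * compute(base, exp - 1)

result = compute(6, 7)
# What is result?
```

compute(6, 7) = 6 * 6 * 6 * 6 * 6 * 6 * 6 = 279936

Answer: 279936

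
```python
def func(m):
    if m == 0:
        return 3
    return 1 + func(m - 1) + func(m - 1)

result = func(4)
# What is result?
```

func(m) = 1 + 2·func(m-1), func(0)=3. Closed form: (3+1)·2^4 - 1 = 63.

Answer: 63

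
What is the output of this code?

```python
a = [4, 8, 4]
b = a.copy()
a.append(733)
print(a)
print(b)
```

Key concept: list.copy() creates independent copy.
Step by step:
`a = [4, 8, 4]` → a = [4, 8, 4]
`b = a.copy()` → b = [4, 8, 4]
`a.append(733)` → a = [4, 8, 4, 733]
`print(a)` → prints [4, 8, 4, 733]
`print(b)` → prints [4, 8, 4]

Answer:
[4, 8, 4, 733]
[4, 8, 4]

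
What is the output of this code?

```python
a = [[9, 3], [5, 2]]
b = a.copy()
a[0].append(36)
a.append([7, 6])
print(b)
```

Key concept: shallow copy with nested lists.
Step by step:
`a = [[9, 3], [5, 2]]` → a = [[9, 3], [5, 2]]
`b = a.copy()` → b = [[9, 3], [5, 2]]
`a[0].append(36)` → a = [[9, 3, 36], [5, 2]]; b = [[9, 3, 36], [5, 2]]
`a.append([7, 6])` → a = [[9, 3, 36], [5, 2], [7, 6]]
`print(b)` → prints [[9, 3, 36], [5, 2]]

Answer: [[9, 3, 36], [5, 2]]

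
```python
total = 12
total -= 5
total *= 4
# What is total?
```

Trace:
`total = 12` → total = 12
`total -= 5` → total = 7
`total *= 4` → total = 28
So total = 28

Answer: 28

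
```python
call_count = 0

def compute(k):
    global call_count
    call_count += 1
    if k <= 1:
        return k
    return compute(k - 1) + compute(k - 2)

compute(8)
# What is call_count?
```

Calls(k) = 1 + Calls(k-1) + Calls(k-2); Calls(0)=Calls(1)=1. For k=8 this gives 67.

Answer: 67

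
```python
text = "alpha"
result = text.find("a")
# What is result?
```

Trace:
`text = "alpha"` → text = 'alpha'
`result = text.find("a")` → result = 0
So result = 0

Answer: 0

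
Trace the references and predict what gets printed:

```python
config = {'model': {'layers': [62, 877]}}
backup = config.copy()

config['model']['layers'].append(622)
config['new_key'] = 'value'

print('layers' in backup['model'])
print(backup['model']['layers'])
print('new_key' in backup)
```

Key concept: shallow copy gotcha with nested dict.
Step by step:
`config = {'model': {'layers': [62, 877]}}` → config = {'model': {'layers': [62, 877]}}
`backup = config.copy()` → backup = {'model': {'layers': [62, 877]}}
`config['model']['layers'].append(622)` → config = {'model': {'layers': [62, 877, 622]}}; backup = {'model': {'layers': [62, 877, 622]}}
`config['new_key'] = 'value'` → config = {'model': {'layers': [62, 877, 622]}, 'new_key': 'value'}
`print('layers' in backup['model'])` → prints True
`print(backup['model']['layers'])` → prints [62, 877, 622]
`print('new_key' in backup)` → prints False

Answer:
True
[62, 877, 622]
False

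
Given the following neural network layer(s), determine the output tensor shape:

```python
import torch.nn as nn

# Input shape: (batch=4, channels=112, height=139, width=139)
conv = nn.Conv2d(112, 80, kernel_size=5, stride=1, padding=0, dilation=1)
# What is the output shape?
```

Input: (4, 112, 139, 139) -> Output: (4, 80, 135, 135)

Answer: (4, 80, 135, 135)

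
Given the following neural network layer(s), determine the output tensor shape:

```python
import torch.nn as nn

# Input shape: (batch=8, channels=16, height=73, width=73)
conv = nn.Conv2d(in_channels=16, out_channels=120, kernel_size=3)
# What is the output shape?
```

Input: (8, 16, 73, 73) -> Output: (8, 120, 71, 71)

Answer: (8, 120, 71, 71)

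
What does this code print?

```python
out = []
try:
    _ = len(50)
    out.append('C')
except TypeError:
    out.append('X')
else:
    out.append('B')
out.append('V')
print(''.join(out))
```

Execution trace: 'X' (except TypeError) → 'V' (after the try/except). Output: XV

Answer: XV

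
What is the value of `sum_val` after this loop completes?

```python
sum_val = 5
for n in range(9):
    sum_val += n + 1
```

Start at 5, add 1 to 9 = 50
`sum_val` takes the values: 5 → 6 → 8 → 11 → 15 → 20 → 26 → 33 → 41 → 50

Answer: 50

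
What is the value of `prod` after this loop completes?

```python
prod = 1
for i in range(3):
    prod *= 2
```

2^3 = 8
`prod` takes the values: 1 → 2 → 4 → 8

Answer: 8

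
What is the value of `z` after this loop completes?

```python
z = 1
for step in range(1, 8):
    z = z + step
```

Start at 1, add 1 through 7
`z` takes the values: 1 → 2 → 4 → 7 → 11 → 16 → 22 → 29

Answer: 29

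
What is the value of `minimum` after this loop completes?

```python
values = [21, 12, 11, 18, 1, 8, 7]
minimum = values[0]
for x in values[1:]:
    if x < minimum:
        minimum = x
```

Minimum of [21, 12, 11, 18, 1, 8, 7]
`minimum` takes the values: 21 → 12 → 11 → 1

Answer: 1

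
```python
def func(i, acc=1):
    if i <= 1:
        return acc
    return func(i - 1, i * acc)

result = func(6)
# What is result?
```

Accumulator trace (n, acc): (6, 1) -> (5, 6) -> (4, 30) -> (3, 120) -> (2, 360) -> (1, 720) -> return 720

Answer: 720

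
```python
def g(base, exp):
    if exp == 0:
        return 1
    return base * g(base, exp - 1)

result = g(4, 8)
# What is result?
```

g(4, 8) = 4 * 4 * 4 * 4 * 4 * 4 * 4 * 4 = 65536

Answer: 65536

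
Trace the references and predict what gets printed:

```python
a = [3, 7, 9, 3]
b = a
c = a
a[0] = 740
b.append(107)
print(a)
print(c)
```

Key concept: multiple aliases.
Step by step:
`a = [3, 7, 9, 3]` → a = [3, 7, 9, 3]
`b = a` → b = [3, 7, 9, 3] (same object as a)
`c = a` → c = [3, 7, 9, 3] (same object as a, b)
`a[0] = 740` → a = [740, 7, 9, 3] (same object as b, c); b = [740, 7, 9, 3] (same object as a, c); c = [740, 7, 9, 3] (same object as a, b)
`b.append(107)` → a = [740, 7, 9, 3, 107] (same object as b, c); b = [740, 7, 9, 3, 107] (same object as a, c); c = [740, 7, 9, 3, 107] (same object as a, b)
`print(a)` → prints [740, 7, 9, 3, 107]
`print(c)` → prints [740, 7, 9, 3, 107]

Answer:
[740, 7, 9, 3, 107]
[740, 7, 9, 3, 107]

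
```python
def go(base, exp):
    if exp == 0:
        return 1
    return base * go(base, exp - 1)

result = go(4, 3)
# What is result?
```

go(4, 3) = 4 * 4 * 4 = 64

Answer: 64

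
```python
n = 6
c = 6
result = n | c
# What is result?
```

Trace:
`n = 6` → n = 6
`c = 6` → c = 6
`result = n | c` → result = 6
So result = 6

Answer: 6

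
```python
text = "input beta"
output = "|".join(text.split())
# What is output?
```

Trace:
`text = "input beta"` → text = 'input beta'
`output = "|".join(text.split())` → output = 'input|beta'
So output = 'input|beta'

Answer: 'input|beta'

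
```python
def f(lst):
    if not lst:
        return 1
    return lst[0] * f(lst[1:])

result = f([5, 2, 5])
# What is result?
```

Product over [5, 2, 5] = 5 * 2 * 5 = 50

Answer: 50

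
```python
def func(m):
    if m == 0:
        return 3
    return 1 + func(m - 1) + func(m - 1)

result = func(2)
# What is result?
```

func(m) = 1 + 2·func(m-1), func(0)=3. Closed form: (3+1)·2^2 - 1 = 15.

Answer: 15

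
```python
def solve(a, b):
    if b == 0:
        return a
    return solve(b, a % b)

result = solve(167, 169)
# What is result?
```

solve(167, 169) -> solve(169, 167) -> solve(167, 2) -> solve(2, 1) -> solve(1, 0) -> 1

Answer: 1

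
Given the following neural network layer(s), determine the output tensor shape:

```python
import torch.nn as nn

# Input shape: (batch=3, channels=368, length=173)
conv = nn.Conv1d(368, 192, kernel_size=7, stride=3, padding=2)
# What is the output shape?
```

Input: (3, 368, 173) -> Output: (3, 192, 57)

Answer: (3, 192, 57)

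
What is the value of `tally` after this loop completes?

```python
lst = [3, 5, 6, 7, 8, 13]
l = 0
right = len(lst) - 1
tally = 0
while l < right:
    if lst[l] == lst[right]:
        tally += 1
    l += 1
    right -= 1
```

Count matching pairs from ends
`tally` takes the values: 0

Answer: 0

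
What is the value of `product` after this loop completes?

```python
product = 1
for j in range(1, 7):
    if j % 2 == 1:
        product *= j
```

Product of odd numbers 1 to 6
`product` takes the values: 1 → 3 → 15

Answer: 15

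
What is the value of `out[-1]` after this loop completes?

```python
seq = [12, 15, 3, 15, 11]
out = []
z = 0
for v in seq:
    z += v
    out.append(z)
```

Cumulative sum ends at 56
`out` takes the values: [] → [12] → [12, 27] → [12, 27, 30] → [12, 27, 30, 45] → [12, 27, 30, 45, 56]
So `out[-1]` = 56

Answer: 56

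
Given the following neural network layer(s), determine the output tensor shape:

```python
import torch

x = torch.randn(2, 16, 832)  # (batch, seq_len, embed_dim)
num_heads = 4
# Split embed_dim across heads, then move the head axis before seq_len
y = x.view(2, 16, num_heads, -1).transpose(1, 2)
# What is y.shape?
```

Input: (2, 16, 832) -> head_dim = 832 // 4 = 208; after view: (2, 16, 4, 208) -> after transpose(1, 2): (2, 4, 16, 208) -> Output: (2, 4, 16, 208)

Answer: (2, 4, 16, 208)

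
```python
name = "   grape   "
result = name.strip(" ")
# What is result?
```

Trace:
`name = "   grape   "` → name = '   grape   '
`result = name.strip(" ")` → result = 'grape'
So result = 'grape'

Answer: 'grape'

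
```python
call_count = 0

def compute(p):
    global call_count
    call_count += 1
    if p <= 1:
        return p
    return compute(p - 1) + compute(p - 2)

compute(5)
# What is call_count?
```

Calls(p) = 1 + Calls(p-1) + Calls(p-2); Calls(0)=Calls(1)=1. For p=5 this gives 15.

Answer: 15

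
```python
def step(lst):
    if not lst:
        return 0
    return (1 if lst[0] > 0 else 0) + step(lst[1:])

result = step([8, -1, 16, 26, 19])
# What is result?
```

Count of positive elements in [8, -1, 16, 26, 19] = 4

Answer: 4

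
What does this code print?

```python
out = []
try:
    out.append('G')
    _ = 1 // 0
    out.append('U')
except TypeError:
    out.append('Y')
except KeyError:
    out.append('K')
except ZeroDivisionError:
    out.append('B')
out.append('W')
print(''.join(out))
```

Execution trace: 'G' (try body) → 'B' (except ZeroDivisionError) → 'W' (after the try/except). Output: GBW

Answer: GBW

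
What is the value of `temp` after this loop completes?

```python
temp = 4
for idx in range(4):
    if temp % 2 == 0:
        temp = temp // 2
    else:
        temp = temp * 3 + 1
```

Collatz-style transformation from 4
`temp` takes the values: 4 → 2 → 1 → 4 → 2

Answer: 2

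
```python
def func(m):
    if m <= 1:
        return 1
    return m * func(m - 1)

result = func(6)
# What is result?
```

func(6) = 6 * 5 * 4 * 3 * 2 * 1 = 720

Answer: 720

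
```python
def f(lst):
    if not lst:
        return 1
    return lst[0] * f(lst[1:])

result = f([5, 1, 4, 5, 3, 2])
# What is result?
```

Product over [5, 1, 4, 5, 3, 2] = 5 * 1 * 4 * 5 * 3 * 2 = 600

Answer: 600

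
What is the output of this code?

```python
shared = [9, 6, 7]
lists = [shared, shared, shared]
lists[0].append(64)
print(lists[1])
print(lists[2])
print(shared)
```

Key concept: list of same reference.
Step by step:
`shared = [9, 6, 7]` → shared = [9, 6, 7]
`lists = [shared, shared, shared]` → lists = [[9, 6, 7], [9, 6, 7], [9, 6, 7]]
`lists[0].append(64)` → shared = [9, 6, 7, 64]; lists = [[9, 6, 7, 64], [9, 6, 7, 64], [9, 6, 7, 64]]
`print(lists[1])` → prints [9, 6, 7, 64]
`print(lists[2])` → prints [9, 6, 7, 64]
`print(shared)` → prints [9, 6, 7, 64]

Answer:
[9, 6, 7, 64]
[9, 6, 7, 64]
[9, 6, 7, 64]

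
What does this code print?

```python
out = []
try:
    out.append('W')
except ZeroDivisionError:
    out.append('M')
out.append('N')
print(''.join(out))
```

Execution trace: 'W' (try body, no exception) → 'N' (after the try/except). Output: WN

Answer: WN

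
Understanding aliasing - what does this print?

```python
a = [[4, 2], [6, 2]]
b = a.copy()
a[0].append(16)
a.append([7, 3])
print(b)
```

Key concept: shallow copy with nested lists.
Step by step:
`a = [[4, 2], [6, 2]]` → a = [[4, 2], [6, 2]]
`b = a.copy()` → b = [[4, 2], [6, 2]]
`a[0].append(16)` → a = [[4, 2, 16], [6, 2]]; b = [[4, 2, 16], [6, 2]]
`a.append([7, 3])` → a = [[4, 2, 16], [6, 2], [7, 3]]
`print(b)` → prints [[4, 2, 16], [6, 2]]

Answer: [[4, 2, 16], [6, 2]]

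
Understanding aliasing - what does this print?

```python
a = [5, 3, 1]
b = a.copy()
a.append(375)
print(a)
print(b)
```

Key concept: list.copy() creates independent copy.
Step by step:
`a = [5, 3, 1]` → a = [5, 3, 1]
`b = a.copy()` → b = [5, 3, 1]
`a.append(375)` → a = [5, 3, 1, 375]
`print(a)` → prints [5, 3, 1, 375]
`print(b)` → prints [5, 3, 1]

Answer:
[5, 3, 1, 375]
[5, 3, 1]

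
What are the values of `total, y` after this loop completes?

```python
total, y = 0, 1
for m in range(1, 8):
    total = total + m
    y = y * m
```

Sum and factorial of 1 to 7
`total, y` takes the values: (0, 1) → (1, 1) → (3, 1) → (3, 2) → (6, 2) → (6, 6) → (10, 6) → (10, 24) → (15, 24) → (15, 120) → (21, 120) → (21, 720) → (28, 720) → (28, 5040)

Answer: 28, 5040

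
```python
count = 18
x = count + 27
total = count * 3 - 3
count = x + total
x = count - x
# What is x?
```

Trace:
`count = 18` → count = 18
`x = count + 27` → x = 45
`total = count * 3 - 3` → total = 51
`count = x + total` → count = 96
`x = count - x` → x = 51
So x = 51

Answer: 51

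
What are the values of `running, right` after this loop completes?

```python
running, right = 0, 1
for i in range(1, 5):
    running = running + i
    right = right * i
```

Sum and factorial of 1 to 4
`running, right` takes the values: (0, 1) → (1, 1) → (3, 1) → (3, 2) → (6, 2) → (6, 6) → (10, 6) → (10, 24)

Answer: 10, 24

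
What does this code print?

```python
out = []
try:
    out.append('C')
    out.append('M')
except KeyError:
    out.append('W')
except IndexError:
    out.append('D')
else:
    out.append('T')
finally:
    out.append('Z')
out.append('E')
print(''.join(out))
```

Execution trace: 'C' (try body) → 'M' (try body, no exception) → 'T' (else) → 'Z' (finally) → 'E' (after the try/except). Output: CMTZE

Answer: CMTZE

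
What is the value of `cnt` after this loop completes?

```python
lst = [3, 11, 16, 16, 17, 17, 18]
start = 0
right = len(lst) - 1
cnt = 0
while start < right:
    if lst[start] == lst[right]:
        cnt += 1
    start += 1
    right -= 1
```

Count matching pairs from ends
`cnt` takes the values: 0

Answer: 0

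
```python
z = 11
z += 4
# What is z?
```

Trace:
`z = 11` → z = 11
`z += 4` → z = 15
So z = 15

Answer: 15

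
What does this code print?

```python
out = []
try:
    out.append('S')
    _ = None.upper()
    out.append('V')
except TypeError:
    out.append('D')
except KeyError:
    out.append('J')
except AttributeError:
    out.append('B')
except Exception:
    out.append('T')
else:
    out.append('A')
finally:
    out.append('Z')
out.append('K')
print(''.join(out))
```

Execution trace: 'S' (try body) → 'B' (except AttributeError) → 'Z' (finally) → 'K' (after the try/except). Output: SBZK

Answer: SBZK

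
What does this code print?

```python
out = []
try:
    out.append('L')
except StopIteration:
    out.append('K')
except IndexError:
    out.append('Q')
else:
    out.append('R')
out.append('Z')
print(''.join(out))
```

Execution trace: 'L' (try body, no exception) → 'R' (else) → 'Z' (after the try/except). Output: LRZ

Answer: LRZ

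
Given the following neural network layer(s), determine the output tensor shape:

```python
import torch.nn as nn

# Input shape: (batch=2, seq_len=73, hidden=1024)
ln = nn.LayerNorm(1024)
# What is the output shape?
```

Input: (2, 73, 1024) -> Output: (2, 73, 1024)

Answer: (2, 73, 1024)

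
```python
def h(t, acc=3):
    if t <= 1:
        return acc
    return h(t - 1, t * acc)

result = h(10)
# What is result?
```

Accumulator trace (n, acc): (10, 3) -> (9, 30) -> (8, 270) -> (7, 2160) -> (6, 15120) -> (5, 90720) -> (4, 453600) -> (3, 1814400) -> (2, 5443200) -> (1, 10886400) -> return 10886400

Answer: 10886400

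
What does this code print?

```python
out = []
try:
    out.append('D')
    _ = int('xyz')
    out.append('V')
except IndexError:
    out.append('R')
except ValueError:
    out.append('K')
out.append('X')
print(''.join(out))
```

Execution trace: 'D' (try body) → 'K' (except ValueError) → 'X' (after the try/except). Output: DKX

Answer: DKX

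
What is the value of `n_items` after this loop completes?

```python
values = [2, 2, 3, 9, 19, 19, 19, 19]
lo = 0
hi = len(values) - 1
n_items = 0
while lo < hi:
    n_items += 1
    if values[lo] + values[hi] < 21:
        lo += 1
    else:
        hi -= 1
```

Steps to find pair summing to 21
`n_items` takes the values: 0 → 1 → 2 → 3 → 4 → 5 → 6 → 7

Answer: 7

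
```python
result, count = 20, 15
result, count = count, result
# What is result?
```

Trace:
`result, count = 20, 15` → result = 20; count = 15
`result, count = count, result` → result = 15; count = 20
So result = 15

Answer: 15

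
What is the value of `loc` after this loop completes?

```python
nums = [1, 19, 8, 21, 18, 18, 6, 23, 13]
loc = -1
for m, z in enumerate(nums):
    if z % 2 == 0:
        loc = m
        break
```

First even number index in [1, 19, 8, 21, 18, 18, 6, 23, 13]
`loc` takes the values: -1 → 2

Answer: 2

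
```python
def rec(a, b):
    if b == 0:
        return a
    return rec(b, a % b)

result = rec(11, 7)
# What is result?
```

rec(11, 7) -> rec(7, 4) -> rec(4, 3) -> rec(3, 1) -> rec(1, 0) -> 1

Answer: 1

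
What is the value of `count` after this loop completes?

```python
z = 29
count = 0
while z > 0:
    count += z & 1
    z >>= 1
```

Count set bits in 29 (binary: 0b11101)
`count` takes the values: 0 → 1 → 2 → 3 → 4

Answer: 4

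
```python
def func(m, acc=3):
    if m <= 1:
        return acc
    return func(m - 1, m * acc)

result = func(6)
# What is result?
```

Accumulator trace (n, acc): (6, 3) -> (5, 18) -> (4, 90) -> (3, 360) -> (2, 1080) -> (1, 2160) -> return 2160

Answer: 2160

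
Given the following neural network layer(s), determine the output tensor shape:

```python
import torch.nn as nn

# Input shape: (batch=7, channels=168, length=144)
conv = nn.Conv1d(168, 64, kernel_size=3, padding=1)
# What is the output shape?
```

Input: (7, 168, 144) -> Output: (7, 64, 144)

Answer: (7, 64, 144)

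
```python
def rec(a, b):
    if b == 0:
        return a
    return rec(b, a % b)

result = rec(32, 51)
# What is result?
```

rec(32, 51) -> rec(51, 32) -> rec(32, 19) -> rec(19, 13) -> rec(13, 6) -> rec(6, 1) -> rec(1, 0) -> 1

Answer: 1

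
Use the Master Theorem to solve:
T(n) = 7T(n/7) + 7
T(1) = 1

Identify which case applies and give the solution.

a=7, b=7, f(n)=7. log_7(7) = 1. Since c=0 < 1, Case 1 applies: T(n) = Θ(n^log_b(a)) = O(n).

Answer: O(n) - Case 1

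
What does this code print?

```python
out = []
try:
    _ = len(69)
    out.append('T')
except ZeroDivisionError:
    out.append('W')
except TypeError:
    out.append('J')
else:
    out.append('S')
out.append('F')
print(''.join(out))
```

Execution trace: 'J' (except TypeError) → 'F' (after the try/except). Output: JF

Answer: JF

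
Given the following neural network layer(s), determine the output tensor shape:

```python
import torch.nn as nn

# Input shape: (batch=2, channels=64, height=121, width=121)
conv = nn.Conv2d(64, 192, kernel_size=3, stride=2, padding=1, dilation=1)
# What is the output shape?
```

Input: (2, 64, 121, 121) -> Output: (2, 192, 61, 61)

Answer: (2, 192, 61, 61)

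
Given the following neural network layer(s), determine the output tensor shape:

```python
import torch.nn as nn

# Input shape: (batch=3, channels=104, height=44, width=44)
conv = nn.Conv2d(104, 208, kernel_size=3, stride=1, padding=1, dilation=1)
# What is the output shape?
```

Input: (3, 104, 44, 44) -> Output: (3, 208, 44, 44)

Answer: (3, 208, 44, 44)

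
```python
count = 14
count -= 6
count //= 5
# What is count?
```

Trace:
`count = 14` → count = 14
`count -= 6` → count = 8
`count //= 5` → count = 1
So count = 1

Answer: 1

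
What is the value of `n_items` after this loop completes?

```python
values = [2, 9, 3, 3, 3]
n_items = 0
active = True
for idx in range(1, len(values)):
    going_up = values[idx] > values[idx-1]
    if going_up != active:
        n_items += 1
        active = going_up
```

Count direction changes in [2, 9, 3, 3, 3]
`n_items` takes the values: 0 → 1

Answer: 1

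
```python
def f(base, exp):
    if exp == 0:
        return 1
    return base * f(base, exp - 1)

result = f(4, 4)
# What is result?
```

f(4, 4) = 4 * 4 * 4 * 4 = 256

Answer: 256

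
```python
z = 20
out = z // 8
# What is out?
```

Trace:
`z = 20` → z = 20
`out = z // 8` → out = 2
So out = 2

Answer: 2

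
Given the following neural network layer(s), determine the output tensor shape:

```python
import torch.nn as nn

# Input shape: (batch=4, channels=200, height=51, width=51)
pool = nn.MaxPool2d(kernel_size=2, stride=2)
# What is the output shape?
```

Input: (4, 200, 51, 51) -> Output: (4, 200, 25, 25)

Answer: (4, 200, 25, 25)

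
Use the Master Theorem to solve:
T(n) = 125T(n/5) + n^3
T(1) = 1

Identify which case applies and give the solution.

a=125, b=5, f(n)=n^3. log_5(125) = 3. Since c=3 = 3, Case 2 applies: T(n) = Θ(n^log_b(a) · log n) = O(n^3 log n).

Answer: O(n^3 log n) - Case 2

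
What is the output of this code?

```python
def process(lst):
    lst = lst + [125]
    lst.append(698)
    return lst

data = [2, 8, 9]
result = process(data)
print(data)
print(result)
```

Key concept: rebinding parameter vs mutation.
Step by step:
`data = [2, 8, 9]` → data = [2, 8, 9]
`result = process(data)` → result = [2, 8, 9, 125, 698]
`print(data)` → prints [2, 8, 9]
`print(result)` → prints [2, 8, 9, 125, 698]

Answer:
[2, 8, 9]
[2, 8, 9, 125, 698]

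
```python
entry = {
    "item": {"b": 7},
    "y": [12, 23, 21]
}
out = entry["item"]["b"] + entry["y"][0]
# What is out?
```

Trace:
`entry = { ...` → entry = {'item': {'b': 7}, 'y': [12, 23, 21]}
`out = entry["item"]["b"] + entry["y"][0]` → out = 19
So out = 19

Answer: 19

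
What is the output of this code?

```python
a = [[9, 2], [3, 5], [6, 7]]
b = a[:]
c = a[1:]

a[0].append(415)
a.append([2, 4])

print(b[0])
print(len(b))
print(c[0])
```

Key concept: slice with nested mutation.
Step by step:
`a = [[9, 2], [3, 5], [6, 7]]` → a = [[9, 2], [3, 5], [6, 7]]
`b = a[:]` → b = [[9, 2], [3, 5], [6, 7]]
`c = a[1:]` → c = [[3, 5], [6, 7]]
`a[0].append(415)` → a = [[9, 2, 415], [3, 5], [6, 7]]; b = [[9, 2, 415], [3, 5], [6, 7]]
`a.append([2, 4])` → a = [[9, 2, 415], [3, 5], [6, 7], [2, 4]]
`print(b[0])` → prints [9, 2, 415]
`print(len(b))` → prints 3
`print(c[0])` → prints [3, 5]

Answer:
[9, 2, 415]
3
[3, 5]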